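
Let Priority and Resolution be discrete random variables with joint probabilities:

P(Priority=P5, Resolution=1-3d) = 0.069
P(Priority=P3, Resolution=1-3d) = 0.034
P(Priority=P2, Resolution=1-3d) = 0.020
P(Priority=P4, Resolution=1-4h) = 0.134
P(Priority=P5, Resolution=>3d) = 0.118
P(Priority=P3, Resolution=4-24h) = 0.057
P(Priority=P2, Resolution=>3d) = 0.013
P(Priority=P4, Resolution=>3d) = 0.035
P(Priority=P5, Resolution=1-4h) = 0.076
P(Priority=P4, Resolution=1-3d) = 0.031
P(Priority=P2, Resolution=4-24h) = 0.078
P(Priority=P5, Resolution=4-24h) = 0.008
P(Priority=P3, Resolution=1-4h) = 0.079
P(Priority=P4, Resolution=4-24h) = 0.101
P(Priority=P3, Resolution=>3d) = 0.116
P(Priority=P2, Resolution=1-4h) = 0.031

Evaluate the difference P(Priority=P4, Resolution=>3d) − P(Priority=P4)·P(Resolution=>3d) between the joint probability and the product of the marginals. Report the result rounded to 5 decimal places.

P(Priority=P4) = 0.134 + 0.101 + 0.031 + 0.035 = 0.301.
P(Resolution=>3d) = 0.013 + 0.116 + 0.035 + 0.118 = 0.282.
P(Priority=P4, Resolution=>3d) − P(Priority=P4)P(Resolution=>3d) = 0.035 − 0.301×0.282 = -0.04988.

-0.04988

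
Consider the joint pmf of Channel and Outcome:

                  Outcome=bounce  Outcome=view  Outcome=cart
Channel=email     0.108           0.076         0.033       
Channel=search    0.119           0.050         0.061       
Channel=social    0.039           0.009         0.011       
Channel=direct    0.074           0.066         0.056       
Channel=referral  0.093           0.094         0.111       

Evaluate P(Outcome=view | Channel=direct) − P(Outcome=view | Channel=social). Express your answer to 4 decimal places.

P(Channel=direct) = 0.074 + 0.066 + 0.056 = 0.196; P(Outcome=view | Channel=direct) = 0.066/0.196 = 0.33673.
P(Channel=social) = 0.039 + 0.009 + 0.011 = 0.059; P(Outcome=view | Channel=social) = 0.009/0.059 = 0.15254.
Difference = 0.1842.

0.1842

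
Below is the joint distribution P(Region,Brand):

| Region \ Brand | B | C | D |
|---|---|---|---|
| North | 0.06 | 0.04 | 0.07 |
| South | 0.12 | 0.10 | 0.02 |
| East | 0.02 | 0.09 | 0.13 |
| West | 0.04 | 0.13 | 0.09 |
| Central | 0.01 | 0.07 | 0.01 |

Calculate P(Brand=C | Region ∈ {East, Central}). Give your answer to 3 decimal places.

P(Region=East) = 0.02 + 0.09 + 0.13 = 0.24.
P(Region=Central) = 0.01 + 0.07 + 0.01 = 0.09.
P(Region ∈ {East, Central}) = 0.24 + 0.09 = 0.33; P(Brand=C, Region ∈ {East, Central}) = 0.09 + 0.07 = 0.16.
P(Brand=C | Region ∈ {East, Central}) = 0.16/0.33 = 0.485.

0.485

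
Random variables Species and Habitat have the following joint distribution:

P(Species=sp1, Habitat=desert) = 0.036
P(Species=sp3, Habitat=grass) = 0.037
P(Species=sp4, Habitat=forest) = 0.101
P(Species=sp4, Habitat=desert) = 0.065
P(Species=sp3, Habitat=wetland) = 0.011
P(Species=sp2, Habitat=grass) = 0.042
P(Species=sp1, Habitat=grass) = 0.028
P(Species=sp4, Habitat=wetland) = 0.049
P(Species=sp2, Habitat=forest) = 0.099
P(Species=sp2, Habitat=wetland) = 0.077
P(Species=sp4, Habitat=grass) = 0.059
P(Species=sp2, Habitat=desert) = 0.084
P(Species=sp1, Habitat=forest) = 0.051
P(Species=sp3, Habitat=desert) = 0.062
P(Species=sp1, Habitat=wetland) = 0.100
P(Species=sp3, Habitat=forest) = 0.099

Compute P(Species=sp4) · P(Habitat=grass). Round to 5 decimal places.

0.04548

P(Species=sp4) = 0.101 + 0.059 + 0.049 + 0.065 = 0.274.
P(Habitat=grass) = 0.028 + 0.042 + 0.037 + 0.059 = 0.166.
Product: 0.274 × 0.166 = 0.04548.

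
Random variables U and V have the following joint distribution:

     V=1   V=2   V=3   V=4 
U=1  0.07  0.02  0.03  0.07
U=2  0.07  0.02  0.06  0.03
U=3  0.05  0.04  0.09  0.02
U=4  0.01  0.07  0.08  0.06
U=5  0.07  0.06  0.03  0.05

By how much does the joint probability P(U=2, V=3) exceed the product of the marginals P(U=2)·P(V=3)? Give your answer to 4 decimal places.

0.0078

P(U=2) = 0.07 + 0.02 + 0.06 + 0.03 = 0.18.
P(V=3) = 0.03 + 0.06 + 0.09 + 0.08 + 0.03 = 0.29.
P(U=2, V=3) − P(U=2)P(V=3) = 0.06 − 0.18×0.29 = 0.0078.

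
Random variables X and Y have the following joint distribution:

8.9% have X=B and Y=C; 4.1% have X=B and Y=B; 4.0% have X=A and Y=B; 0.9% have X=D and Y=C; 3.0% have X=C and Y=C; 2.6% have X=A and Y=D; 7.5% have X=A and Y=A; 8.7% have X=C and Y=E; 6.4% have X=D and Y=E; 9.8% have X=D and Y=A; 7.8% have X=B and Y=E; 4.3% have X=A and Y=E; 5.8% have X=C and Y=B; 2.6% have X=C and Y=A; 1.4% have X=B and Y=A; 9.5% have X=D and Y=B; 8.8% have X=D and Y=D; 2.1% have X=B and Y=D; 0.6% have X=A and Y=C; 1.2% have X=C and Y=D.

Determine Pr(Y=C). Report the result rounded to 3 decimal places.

P(Y=C) = 0.006 + 0.089 + 0.030 + 0.009 = 0.134.

0.134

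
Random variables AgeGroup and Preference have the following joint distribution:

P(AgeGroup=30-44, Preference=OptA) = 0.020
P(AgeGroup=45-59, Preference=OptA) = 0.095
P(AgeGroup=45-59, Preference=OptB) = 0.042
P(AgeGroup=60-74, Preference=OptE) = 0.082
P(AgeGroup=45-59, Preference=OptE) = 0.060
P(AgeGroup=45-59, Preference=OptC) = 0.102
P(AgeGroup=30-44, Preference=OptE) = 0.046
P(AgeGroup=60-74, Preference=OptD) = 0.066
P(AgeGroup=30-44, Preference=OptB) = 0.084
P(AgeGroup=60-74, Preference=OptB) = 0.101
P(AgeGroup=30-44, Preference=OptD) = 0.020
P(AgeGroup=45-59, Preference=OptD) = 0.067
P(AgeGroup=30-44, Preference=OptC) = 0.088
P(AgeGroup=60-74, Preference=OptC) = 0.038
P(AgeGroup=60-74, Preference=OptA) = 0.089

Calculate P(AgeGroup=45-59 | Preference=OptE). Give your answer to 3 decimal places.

0.319

P(Preference=OptE) = 0.046 + 0.060 + 0.082 = 0.188.
P(AgeGroup=45-59 | Preference=OptE) = 0.060/0.188 = 0.319.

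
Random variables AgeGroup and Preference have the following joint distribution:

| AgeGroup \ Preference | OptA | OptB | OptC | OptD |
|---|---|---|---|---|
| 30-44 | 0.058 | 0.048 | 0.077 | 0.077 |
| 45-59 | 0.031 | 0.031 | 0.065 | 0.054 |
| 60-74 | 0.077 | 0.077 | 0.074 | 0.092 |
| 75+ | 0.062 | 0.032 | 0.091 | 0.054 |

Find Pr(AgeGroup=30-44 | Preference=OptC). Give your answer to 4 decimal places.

P(Preference=OptC) = 0.077 + 0.065 + 0.074 + 0.091 = 0.307.
P(AgeGroup=30-44 | Preference=OptC) = 0.077/0.307 = 0.2508.

0.2508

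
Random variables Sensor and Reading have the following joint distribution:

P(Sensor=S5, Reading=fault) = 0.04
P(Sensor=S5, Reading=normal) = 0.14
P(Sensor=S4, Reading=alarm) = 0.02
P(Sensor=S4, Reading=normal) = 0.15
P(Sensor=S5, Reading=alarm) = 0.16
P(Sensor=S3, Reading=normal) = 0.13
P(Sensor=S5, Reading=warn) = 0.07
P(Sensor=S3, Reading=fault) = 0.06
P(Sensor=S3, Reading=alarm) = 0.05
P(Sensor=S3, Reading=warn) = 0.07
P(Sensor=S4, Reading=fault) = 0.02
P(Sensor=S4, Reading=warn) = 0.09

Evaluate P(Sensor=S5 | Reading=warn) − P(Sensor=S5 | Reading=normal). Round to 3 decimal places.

-0.029

P(Reading=warn) = 0.07 + 0.09 + 0.07 = 0.23; P(Sensor=S5 | Reading=warn) = 0.07/0.23 = 0.3043.
P(Reading=normal) = 0.13 + 0.15 + 0.14 = 0.42; P(Sensor=S5 | Reading=normal) = 0.14/0.42 = 0.3333.
Difference = -0.029.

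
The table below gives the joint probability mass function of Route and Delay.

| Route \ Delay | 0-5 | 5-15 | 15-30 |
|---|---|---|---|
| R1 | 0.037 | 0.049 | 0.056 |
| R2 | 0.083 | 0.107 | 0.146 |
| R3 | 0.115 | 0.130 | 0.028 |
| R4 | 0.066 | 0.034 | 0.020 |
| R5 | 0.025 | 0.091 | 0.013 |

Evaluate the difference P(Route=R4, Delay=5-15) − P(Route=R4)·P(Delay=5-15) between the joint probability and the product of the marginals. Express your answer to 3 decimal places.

-0.015

P(Route=R4) = 0.066 + 0.034 + 0.020 = 0.120.
P(Delay=5-15) = 0.049 + 0.107 + 0.130 + 0.034 + 0.091 = 0.411.
P(Route=R4, Delay=5-15) − P(Route=R4)P(Delay=5-15) = 0.034 − 0.120×0.411 = -0.015.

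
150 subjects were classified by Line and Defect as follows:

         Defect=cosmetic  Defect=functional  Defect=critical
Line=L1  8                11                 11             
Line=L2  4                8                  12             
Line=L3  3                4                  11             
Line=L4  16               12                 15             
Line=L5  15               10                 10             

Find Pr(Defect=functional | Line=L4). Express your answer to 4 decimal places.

Total with Line=L4: 16 + 12 + 15 = 43.
P(Defect=functional | Line=L4) = 12/43 = 0.2791.

0.2791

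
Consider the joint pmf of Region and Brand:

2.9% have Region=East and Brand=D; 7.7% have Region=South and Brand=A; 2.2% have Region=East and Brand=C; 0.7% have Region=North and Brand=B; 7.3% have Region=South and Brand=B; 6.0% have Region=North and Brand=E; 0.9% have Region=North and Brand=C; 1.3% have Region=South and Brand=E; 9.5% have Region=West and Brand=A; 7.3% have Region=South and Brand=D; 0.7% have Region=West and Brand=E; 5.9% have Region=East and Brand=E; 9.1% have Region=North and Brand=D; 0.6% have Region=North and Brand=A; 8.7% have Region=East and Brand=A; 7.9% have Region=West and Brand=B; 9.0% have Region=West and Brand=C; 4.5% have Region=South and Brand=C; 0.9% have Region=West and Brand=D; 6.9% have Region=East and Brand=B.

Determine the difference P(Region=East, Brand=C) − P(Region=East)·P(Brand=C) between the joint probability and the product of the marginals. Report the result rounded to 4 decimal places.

-0.0222

P(Region=East) = 0.087 + 0.069 + 0.022 + 0.029 + 0.059 = 0.266.
P(Brand=C) = 0.009 + 0.045 + 0.022 + 0.090 = 0.166.
P(Region=East, Brand=C) − P(Region=East)P(Brand=C) = 0.022 − 0.266×0.166 = -0.0222.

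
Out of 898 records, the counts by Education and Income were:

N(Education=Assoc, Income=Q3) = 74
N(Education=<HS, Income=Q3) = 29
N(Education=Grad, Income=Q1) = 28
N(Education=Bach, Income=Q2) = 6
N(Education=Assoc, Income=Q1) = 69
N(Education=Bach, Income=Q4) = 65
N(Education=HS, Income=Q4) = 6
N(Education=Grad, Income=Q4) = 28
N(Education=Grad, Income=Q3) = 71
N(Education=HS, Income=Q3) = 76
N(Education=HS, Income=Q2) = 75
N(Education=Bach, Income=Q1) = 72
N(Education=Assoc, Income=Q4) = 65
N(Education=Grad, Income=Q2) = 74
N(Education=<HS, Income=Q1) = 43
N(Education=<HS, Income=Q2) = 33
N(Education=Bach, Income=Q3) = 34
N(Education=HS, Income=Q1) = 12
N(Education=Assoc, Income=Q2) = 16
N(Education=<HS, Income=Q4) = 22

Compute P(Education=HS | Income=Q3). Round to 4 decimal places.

0.2676

Total with Income=Q3: 29 + 76 + 74 + 34 + 71 = 284.
P(Education=HS | Income=Q3) = 76/284 = 0.2676.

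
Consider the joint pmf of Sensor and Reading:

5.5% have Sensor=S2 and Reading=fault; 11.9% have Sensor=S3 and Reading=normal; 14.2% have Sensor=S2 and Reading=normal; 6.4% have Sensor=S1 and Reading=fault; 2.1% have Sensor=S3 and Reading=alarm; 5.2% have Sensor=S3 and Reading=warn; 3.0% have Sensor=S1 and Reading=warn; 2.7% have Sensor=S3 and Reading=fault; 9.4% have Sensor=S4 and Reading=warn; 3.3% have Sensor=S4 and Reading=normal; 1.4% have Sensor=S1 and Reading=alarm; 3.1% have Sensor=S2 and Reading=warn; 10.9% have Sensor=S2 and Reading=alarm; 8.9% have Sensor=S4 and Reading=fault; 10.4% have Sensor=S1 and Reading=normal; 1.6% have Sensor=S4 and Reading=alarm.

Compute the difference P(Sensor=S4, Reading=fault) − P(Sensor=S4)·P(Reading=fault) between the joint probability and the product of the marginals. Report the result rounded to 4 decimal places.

0.0345

P(Sensor=S4) = 0.033 + 0.094 + 0.016 + 0.089 = 0.232.
P(Reading=fault) = 0.064 + 0.055 + 0.027 + 0.089 = 0.235.
P(Sensor=S4, Reading=fault) − P(Sensor=S4)P(Reading=fault) = 0.089 − 0.232×0.235 = 0.0345.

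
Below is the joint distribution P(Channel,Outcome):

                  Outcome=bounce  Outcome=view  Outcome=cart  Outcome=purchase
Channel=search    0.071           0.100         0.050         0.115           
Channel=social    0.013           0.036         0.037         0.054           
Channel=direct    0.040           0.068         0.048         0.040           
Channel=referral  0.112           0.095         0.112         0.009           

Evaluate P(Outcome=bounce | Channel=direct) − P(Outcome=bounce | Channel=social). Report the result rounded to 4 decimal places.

0.1112

P(Channel=direct) = 0.040 + 0.068 + 0.048 + 0.040 = 0.196; P(Outcome=bounce | Channel=direct) = 0.040/0.196 = 0.20408.
P(Channel=social) = 0.013 + 0.036 + 0.037 + 0.054 = 0.140; P(Outcome=bounce | Channel=social) = 0.013/0.140 = 0.09286.
Difference = 0.1112.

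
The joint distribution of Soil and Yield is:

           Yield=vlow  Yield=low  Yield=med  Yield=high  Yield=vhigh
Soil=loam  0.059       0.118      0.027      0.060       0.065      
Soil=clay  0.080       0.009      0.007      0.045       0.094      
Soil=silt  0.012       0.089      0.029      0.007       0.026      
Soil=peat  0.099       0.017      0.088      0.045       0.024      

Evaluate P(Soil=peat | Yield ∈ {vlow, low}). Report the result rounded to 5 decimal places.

P(Yield=vlow) = 0.059 + 0.080 + 0.012 + 0.099 = 0.250.
P(Yield=low) = 0.118 + 0.009 + 0.089 + 0.017 = 0.233.
P(Yield ∈ {vlow, low}) = 0.250 + 0.233 = 0.483; P(Soil=peat, Yield ∈ {vlow, low}) = 0.099 + 0.017 = 0.116.
P(Soil=peat | Yield ∈ {vlow, low}) = 0.116/0.483 = 0.24017.

0.24017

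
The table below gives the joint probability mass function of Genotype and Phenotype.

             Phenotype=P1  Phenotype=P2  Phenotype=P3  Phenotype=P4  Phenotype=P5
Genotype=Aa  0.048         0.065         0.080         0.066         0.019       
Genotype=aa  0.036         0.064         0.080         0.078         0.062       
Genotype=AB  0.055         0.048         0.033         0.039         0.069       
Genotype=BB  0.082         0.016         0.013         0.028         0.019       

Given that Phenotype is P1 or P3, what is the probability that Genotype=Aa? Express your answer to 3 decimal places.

P(Phenotype=P1) = 0.048 + 0.036 + 0.055 + 0.082 = 0.221.
P(Phenotype=P3) = 0.080 + 0.080 + 0.033 + 0.013 = 0.206.
P(Phenotype ∈ {P1, P3}) = 0.221 + 0.206 = 0.427; P(Genotype=Aa, Phenotype ∈ {P1, P3}) = 0.048 + 0.080 = 0.128.
P(Genotype=Aa | Phenotype ∈ {P1, P3}) = 0.128/0.427 = 0.300.

0.300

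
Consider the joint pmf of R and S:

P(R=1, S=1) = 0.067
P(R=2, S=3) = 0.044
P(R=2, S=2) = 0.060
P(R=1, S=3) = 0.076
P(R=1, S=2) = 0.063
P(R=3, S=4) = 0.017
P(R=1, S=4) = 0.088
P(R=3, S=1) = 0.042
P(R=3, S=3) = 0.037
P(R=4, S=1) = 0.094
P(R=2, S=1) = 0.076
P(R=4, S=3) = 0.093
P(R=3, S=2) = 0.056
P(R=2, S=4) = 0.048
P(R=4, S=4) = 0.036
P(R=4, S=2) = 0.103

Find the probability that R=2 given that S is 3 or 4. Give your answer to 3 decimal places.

0.210

P(S=3) = 0.076 + 0.044 + 0.037 + 0.093 = 0.250.
P(S=4) = 0.088 + 0.048 + 0.017 + 0.036 = 0.189.
P(S ∈ {3, 4}) = 0.250 + 0.189 = 0.439; P(R=2, S ∈ {3, 4}) = 0.044 + 0.048 = 0.092.
P(R=2 | S ∈ {3, 4}) = 0.092/0.439 = 0.210.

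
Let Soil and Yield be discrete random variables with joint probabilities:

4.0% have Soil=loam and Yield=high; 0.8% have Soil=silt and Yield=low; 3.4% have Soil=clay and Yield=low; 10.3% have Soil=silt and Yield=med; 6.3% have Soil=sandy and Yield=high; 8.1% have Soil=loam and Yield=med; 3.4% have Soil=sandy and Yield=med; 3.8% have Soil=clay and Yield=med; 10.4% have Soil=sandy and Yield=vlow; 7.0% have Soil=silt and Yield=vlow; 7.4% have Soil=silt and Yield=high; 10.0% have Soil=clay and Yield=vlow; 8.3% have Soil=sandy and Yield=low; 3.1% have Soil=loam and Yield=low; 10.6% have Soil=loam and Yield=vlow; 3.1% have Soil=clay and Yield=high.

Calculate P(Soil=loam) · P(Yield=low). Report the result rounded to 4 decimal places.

P(Soil=loam) = 0.106 + 0.031 + 0.081 + 0.040 = 0.258.
P(Yield=low) = 0.083 + 0.031 + 0.034 + 0.008 = 0.156.
Product: 0.258 × 0.156 = 0.0402.

0.0402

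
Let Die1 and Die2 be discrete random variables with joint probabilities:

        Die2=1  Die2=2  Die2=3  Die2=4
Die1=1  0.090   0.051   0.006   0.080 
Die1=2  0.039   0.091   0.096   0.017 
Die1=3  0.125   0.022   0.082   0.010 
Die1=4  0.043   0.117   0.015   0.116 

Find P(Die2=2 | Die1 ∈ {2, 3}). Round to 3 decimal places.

P(Die1=2) = 0.039 + 0.091 + 0.096 + 0.017 = 0.243.
P(Die1=3) = 0.125 + 0.022 + 0.082 + 0.010 = 0.239.
P(Die1 ∈ {2, 3}) = 0.243 + 0.239 = 0.482; P(Die2=2, Die1 ∈ {2, 3}) = 0.091 + 0.022 = 0.113.
P(Die2=2 | Die1 ∈ {2, 3}) = 0.113/0.482 = 0.234.

0.234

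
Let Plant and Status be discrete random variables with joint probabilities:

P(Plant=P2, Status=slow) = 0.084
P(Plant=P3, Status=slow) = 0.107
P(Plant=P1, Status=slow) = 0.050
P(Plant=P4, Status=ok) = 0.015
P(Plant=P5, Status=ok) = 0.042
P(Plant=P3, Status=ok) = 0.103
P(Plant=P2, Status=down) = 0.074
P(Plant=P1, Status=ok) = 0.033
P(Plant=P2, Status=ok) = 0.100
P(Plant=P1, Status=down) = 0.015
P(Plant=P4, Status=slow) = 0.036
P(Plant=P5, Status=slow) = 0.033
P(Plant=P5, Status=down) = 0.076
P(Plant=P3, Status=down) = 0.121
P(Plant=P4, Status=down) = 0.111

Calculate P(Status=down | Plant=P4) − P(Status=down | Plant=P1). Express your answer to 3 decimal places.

P(Plant=P4) = 0.015 + 0.036 + 0.111 = 0.162; P(Status=down | Plant=P4) = 0.111/0.162 = 0.6852.
P(Plant=P1) = 0.033 + 0.050 + 0.015 = 0.098; P(Status=down | Plant=P1) = 0.015/0.098 = 0.1531.
Difference = 0.532.

0.532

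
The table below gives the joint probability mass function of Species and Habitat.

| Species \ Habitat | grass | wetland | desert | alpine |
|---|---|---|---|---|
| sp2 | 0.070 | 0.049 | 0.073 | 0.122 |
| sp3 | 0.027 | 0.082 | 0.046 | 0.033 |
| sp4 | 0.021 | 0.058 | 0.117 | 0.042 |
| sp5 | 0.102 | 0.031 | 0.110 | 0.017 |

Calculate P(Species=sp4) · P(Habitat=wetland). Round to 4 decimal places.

P(Species=sp4) = 0.021 + 0.058 + 0.117 + 0.042 = 0.238.
P(Habitat=wetland) = 0.049 + 0.082 + 0.058 + 0.031 = 0.220.
Product: 0.238 × 0.220 = 0.0524.

0.0524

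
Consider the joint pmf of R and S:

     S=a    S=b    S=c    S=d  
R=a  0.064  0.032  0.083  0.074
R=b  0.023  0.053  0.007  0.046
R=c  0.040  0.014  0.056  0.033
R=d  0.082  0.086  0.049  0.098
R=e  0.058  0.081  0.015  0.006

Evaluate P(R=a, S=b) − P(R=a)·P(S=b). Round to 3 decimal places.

P(R=a) = 0.064 + 0.032 + 0.083 + 0.074 = 0.253.
P(S=b) = 0.032 + 0.053 + 0.014 + 0.086 + 0.081 = 0.266.
P(R=a, S=b) − P(R=a)P(S=b) = 0.032 − 0.253×0.266 = -0.035.

-0.035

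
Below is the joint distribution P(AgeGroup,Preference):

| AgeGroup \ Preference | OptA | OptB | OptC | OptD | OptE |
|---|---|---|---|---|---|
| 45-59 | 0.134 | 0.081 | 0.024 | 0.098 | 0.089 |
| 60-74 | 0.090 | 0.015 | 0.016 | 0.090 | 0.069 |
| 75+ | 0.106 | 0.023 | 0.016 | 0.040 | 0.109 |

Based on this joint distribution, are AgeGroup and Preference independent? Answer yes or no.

no

P(AgeGroup=75+) = 0.294 and P(Preference=OptE) = 0.267, so their product is 0.07850, but P(AgeGroup=75+, Preference=OptE) = 0.109. Since these differ, AgeGroup and Preference are not independent.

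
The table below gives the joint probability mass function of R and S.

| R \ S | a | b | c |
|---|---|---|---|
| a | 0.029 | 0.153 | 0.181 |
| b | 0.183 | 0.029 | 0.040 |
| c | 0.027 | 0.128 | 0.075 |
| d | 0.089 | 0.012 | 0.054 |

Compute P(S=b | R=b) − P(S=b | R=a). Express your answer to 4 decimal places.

-0.3064

P(R=b) = 0.183 + 0.029 + 0.040 = 0.252; P(S=b | R=b) = 0.029/0.252 = 0.11508.
P(R=a) = 0.029 + 0.153 + 0.181 = 0.363; P(S=b | R=a) = 0.153/0.363 = 0.42149.
Difference = -0.3064.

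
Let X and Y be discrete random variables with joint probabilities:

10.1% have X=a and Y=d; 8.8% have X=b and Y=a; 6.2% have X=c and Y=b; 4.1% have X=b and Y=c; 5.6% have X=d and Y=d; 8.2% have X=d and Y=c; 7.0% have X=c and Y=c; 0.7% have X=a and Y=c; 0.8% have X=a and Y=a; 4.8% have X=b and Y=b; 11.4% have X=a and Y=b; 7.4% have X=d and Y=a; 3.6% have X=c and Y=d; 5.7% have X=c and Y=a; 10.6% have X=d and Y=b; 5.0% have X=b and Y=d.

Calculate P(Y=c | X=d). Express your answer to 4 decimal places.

0.2579

P(X=d) = 0.074 + 0.106 + 0.082 + 0.056 = 0.318.
P(Y=c | X=d) = 0.082/0.318 = 0.2579.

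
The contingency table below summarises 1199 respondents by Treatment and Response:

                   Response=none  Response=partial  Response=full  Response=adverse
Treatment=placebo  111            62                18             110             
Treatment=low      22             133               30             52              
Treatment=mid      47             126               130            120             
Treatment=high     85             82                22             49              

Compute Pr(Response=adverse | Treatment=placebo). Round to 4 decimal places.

0.3654

Total with Treatment=placebo: 111 + 62 + 18 + 110 = 301.
P(Response=adverse | Treatment=placebo) = 110/301 = 0.3654.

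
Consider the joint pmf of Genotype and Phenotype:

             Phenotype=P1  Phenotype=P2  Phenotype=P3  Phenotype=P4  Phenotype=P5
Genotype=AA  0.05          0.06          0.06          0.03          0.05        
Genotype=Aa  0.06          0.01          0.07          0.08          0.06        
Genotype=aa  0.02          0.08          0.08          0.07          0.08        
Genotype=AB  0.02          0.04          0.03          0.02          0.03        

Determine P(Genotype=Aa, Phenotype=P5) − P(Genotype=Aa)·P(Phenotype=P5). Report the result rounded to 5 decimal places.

P(Genotype=Aa) = 0.06 + 0.01 + 0.07 + 0.08 + 0.06 = 0.28.
P(Phenotype=P5) = 0.05 + 0.06 + 0.08 + 0.03 = 0.22.
P(Genotype=Aa, Phenotype=P5) − P(Genotype=Aa)P(Phenotype=P5) = 0.06 − 0.28×0.22 = -0.00160.

-0.00160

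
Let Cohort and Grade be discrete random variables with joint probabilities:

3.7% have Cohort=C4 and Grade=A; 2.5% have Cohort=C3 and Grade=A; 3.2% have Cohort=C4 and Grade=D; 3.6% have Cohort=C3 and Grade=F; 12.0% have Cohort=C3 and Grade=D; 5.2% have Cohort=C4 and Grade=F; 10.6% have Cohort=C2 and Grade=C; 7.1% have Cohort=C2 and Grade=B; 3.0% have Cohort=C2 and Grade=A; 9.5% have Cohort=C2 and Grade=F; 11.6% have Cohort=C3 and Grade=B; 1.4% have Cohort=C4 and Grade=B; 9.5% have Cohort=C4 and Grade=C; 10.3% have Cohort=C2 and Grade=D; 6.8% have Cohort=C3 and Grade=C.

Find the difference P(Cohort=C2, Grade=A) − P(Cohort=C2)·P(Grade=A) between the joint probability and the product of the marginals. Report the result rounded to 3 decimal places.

P(Cohort=C2) = 0.030 + 0.071 + 0.106 + 0.103 + 0.095 = 0.405.
P(Grade=A) = 0.030 + 0.025 + 0.037 = 0.092.
P(Cohort=C2, Grade=A) − P(Cohort=C2)P(Grade=A) = 0.030 − 0.405×0.092 = -0.007.

-0.007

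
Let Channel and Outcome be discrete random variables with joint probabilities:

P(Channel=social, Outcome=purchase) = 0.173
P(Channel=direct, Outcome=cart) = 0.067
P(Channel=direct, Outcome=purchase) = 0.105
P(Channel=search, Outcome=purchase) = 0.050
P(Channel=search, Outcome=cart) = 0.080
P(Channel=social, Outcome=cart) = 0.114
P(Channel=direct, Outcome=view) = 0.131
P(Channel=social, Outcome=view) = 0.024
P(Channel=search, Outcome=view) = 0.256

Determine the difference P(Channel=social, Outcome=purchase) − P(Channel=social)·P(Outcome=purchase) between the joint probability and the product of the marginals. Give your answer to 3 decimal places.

P(Channel=social) = 0.024 + 0.114 + 0.173 = 0.311.
P(Outcome=purchase) = 0.050 + 0.173 + 0.105 = 0.328.
P(Channel=social, Outcome=purchase) − P(Channel=social)P(Outcome=purchase) = 0.173 − 0.311×0.328 = 0.071.

0.071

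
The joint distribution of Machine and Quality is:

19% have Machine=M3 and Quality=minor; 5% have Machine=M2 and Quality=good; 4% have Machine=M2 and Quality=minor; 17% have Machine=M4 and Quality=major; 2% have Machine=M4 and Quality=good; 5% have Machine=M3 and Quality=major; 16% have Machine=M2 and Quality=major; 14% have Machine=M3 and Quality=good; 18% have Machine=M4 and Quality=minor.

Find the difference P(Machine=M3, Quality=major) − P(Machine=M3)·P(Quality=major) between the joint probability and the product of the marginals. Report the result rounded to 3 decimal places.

P(Machine=M3) = 0.14 + 0.19 + 0.05 = 0.38.
P(Quality=major) = 0.16 + 0.05 + 0.17 = 0.38.
P(Machine=M3, Quality=major) − P(Machine=M3)P(Quality=major) = 0.05 − 0.38×0.38 = -0.094.

-0.094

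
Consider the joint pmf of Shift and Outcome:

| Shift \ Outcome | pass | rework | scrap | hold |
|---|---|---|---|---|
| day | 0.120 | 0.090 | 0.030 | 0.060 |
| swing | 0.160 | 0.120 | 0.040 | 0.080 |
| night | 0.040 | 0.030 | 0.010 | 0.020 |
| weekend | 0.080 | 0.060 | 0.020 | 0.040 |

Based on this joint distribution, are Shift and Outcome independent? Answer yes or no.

Every cell satisfies P(Shift,Outcome) = P(Shift)·P(Outcome). For instance P(Shift=day) = 0.300, P(Outcome=rework) = 0.300, and 0.300×0.300 = 0.090 matches the joint entry. So Shift and Outcome are independent.

yes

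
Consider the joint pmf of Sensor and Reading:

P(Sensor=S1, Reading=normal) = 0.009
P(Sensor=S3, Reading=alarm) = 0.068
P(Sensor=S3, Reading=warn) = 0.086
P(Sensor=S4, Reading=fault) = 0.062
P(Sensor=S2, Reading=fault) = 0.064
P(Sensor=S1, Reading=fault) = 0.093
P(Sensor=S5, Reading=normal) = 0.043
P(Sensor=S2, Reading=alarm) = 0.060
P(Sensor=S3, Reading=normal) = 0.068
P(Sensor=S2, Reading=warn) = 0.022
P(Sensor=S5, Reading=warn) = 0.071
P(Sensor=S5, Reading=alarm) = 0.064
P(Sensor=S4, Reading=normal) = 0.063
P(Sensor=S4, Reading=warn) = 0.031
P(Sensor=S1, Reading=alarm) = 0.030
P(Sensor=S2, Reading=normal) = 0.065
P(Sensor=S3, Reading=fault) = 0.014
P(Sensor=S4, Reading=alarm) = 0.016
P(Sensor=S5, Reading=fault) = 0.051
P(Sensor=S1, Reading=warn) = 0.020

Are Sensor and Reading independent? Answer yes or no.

no

P(Sensor=S3) = 0.236 and P(Reading=fault) = 0.284, so their product is 0.06702, but P(Sensor=S3, Reading=fault) = 0.014. Since these differ, Sensor and Reading are not independent.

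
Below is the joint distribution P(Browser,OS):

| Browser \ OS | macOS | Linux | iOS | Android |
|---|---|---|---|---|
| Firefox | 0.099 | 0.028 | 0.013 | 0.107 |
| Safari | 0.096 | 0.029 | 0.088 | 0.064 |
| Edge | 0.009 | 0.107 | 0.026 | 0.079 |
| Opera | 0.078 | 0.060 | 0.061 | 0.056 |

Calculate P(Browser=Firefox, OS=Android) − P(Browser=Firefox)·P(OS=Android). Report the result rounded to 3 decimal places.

P(Browser=Firefox) = 0.099 + 0.028 + 0.013 + 0.107 = 0.247.
P(OS=Android) = 0.107 + 0.064 + 0.079 + 0.056 = 0.306.
P(Browser=Firefox, OS=Android) − P(Browser=Firefox)P(OS=Android) = 0.107 − 0.247×0.306 = 0.031.

0.031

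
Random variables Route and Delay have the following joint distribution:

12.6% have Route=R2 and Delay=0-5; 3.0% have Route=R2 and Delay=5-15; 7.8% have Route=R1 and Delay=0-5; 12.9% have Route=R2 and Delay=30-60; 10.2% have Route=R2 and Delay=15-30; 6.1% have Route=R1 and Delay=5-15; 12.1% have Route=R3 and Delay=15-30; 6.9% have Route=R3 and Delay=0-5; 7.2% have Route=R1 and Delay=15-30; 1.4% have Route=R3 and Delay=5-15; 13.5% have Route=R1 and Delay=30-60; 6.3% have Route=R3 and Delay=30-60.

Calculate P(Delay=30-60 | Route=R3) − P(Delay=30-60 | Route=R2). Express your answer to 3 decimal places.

-0.097

P(Route=R3) = 0.069 + 0.014 + 0.121 + 0.063 = 0.267; P(Delay=30-60 | Route=R3) = 0.063/0.267 = 0.2360.
P(Route=R2) = 0.126 + 0.030 + 0.102 + 0.129 = 0.387; P(Delay=30-60 | Route=R2) = 0.129/0.387 = 0.3333.
Difference = -0.097.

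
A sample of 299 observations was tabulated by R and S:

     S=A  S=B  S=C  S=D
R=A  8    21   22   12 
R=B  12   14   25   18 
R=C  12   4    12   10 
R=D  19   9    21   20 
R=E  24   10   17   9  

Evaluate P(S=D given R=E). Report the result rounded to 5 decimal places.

0.15000

Total with R=E: 24 + 10 + 17 + 9 = 60.
P(S=D | R=E) = 9/60 = 0.15000.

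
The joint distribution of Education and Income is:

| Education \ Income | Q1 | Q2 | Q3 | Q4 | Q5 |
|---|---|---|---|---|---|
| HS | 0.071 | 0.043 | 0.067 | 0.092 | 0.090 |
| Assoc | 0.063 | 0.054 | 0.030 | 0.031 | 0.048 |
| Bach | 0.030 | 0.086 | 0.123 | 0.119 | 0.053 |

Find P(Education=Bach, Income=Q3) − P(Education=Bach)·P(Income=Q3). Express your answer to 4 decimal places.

0.0326

P(Education=Bach) = 0.030 + 0.086 + 0.123 + 0.119 + 0.053 = 0.411.
P(Income=Q3) = 0.067 + 0.030 + 0.123 = 0.220.
P(Education=Bach, Income=Q3) − P(Education=Bach)P(Income=Q3) = 0.123 − 0.411×0.220 = 0.0326.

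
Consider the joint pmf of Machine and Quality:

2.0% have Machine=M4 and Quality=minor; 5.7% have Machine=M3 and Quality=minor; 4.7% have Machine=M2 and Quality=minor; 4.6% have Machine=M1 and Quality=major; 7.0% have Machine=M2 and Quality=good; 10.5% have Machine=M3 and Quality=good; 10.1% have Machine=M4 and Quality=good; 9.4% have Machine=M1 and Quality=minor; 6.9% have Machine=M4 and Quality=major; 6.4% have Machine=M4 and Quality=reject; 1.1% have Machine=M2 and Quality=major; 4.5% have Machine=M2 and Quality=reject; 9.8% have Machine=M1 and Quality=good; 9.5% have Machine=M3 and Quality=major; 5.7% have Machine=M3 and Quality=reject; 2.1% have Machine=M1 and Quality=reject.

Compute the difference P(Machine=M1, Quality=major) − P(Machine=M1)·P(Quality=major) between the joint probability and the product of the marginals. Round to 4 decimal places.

-0.0112

P(Machine=M1) = 0.098 + 0.094 + 0.046 + 0.021 = 0.259.
P(Quality=major) = 0.046 + 0.011 + 0.095 + 0.069 = 0.221.
P(Machine=M1, Quality=major) − P(Machine=M1)P(Quality=major) = 0.046 − 0.259×0.221 = -0.0112.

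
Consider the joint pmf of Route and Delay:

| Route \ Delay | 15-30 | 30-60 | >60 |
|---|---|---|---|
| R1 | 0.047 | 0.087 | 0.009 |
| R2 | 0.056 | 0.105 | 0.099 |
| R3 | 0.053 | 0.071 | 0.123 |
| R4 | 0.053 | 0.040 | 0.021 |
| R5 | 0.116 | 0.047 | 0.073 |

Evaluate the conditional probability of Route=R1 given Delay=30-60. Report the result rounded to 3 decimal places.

0.249

P(Delay=30-60) = 0.087 + 0.105 + 0.071 + 0.040 + 0.047 = 0.350.
P(Route=R1 | Delay=30-60) = 0.087/0.350 = 0.249.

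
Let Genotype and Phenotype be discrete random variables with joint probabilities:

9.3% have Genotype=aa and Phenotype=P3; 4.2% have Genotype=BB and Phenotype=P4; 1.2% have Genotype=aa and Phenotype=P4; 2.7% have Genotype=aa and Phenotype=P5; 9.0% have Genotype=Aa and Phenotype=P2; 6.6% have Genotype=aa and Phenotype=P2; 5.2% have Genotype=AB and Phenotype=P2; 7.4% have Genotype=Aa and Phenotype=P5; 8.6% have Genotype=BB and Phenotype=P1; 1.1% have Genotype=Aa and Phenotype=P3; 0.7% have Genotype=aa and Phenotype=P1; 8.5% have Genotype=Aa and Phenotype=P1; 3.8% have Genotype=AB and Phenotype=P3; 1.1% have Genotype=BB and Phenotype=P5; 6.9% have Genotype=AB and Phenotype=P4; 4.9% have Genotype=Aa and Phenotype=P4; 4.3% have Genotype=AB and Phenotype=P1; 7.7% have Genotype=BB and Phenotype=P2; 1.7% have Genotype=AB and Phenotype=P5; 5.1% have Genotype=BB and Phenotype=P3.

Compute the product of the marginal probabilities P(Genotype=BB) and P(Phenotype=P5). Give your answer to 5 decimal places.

0.03444

P(Genotype=BB) = 0.086 + 0.077 + 0.051 + 0.042 + 0.011 = 0.267.
P(Phenotype=P5) = 0.074 + 0.027 + 0.017 + 0.011 = 0.129.
Product: 0.267 × 0.129 = 0.03444.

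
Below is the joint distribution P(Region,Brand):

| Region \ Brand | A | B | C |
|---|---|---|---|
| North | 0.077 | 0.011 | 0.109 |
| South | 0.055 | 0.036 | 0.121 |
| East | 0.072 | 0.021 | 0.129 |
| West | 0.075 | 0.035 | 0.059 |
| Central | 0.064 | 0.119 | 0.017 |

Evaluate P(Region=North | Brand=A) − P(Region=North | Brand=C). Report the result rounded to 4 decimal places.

P(Brand=A) = 0.077 + 0.055 + 0.072 + 0.075 + 0.064 = 0.343; P(Region=North | Brand=A) = 0.077/0.343 = 0.22449.
P(Brand=C) = 0.109 + 0.121 + 0.129 + 0.059 + 0.017 = 0.435; P(Region=North | Brand=C) = 0.109/0.435 = 0.25057.
Difference = -0.0261.

-0.0261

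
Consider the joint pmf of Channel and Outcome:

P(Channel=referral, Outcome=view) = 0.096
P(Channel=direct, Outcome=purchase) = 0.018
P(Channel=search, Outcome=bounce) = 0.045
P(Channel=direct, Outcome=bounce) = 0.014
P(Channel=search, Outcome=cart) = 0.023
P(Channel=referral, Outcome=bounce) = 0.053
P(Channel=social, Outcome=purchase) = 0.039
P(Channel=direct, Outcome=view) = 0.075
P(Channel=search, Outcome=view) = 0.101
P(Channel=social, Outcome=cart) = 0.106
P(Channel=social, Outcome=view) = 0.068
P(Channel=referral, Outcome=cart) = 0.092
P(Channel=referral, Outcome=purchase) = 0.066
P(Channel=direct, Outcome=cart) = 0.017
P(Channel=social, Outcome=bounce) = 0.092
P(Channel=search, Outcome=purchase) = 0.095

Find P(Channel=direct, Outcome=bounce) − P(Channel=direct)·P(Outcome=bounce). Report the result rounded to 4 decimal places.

-0.0113

P(Channel=direct) = 0.014 + 0.075 + 0.017 + 0.018 = 0.124.
P(Outcome=bounce) = 0.045 + 0.092 + 0.014 + 0.053 = 0.204.
P(Channel=direct, Outcome=bounce) − P(Channel=direct)P(Outcome=bounce) = 0.014 − 0.124×0.204 = -0.0113.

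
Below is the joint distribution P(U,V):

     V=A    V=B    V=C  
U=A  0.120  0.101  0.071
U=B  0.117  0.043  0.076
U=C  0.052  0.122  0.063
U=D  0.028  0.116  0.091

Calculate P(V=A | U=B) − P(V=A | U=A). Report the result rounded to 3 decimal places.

0.085

P(U=B) = 0.117 + 0.043 + 0.076 = 0.236; P(V=A | U=B) = 0.117/0.236 = 0.4958.
P(U=A) = 0.120 + 0.101 + 0.071 = 0.292; P(V=A | U=A) = 0.120/0.292 = 0.4110.
Difference = 0.085.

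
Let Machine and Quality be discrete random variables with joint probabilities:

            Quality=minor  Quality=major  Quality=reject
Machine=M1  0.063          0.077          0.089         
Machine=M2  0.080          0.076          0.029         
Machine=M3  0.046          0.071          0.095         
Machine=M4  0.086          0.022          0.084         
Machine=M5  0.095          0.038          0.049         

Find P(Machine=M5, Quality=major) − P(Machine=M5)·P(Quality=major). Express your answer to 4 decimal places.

P(Machine=M5) = 0.095 + 0.038 + 0.049 = 0.182.
P(Quality=major) = 0.077 + 0.076 + 0.071 + 0.022 + 0.038 = 0.284.
P(Machine=M5, Quality=major) − P(Machine=M5)P(Quality=major) = 0.038 − 0.182×0.284 = -0.0137.

-0.0137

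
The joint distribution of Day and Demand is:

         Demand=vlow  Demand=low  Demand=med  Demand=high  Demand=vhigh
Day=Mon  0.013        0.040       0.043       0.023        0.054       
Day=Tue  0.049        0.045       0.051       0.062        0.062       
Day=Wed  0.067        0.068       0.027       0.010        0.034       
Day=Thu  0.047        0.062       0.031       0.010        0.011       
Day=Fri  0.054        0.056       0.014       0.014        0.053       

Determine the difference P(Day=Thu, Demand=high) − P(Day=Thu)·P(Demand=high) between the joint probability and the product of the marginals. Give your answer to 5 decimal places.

P(Day=Thu) = 0.047 + 0.062 + 0.031 + 0.010 + 0.011 = 0.161.
P(Demand=high) = 0.023 + 0.062 + 0.010 + 0.010 + 0.014 = 0.119.
P(Day=Thu, Demand=high) − P(Day=Thu)P(Demand=high) = 0.010 − 0.161×0.119 = -0.00916.

-0.00916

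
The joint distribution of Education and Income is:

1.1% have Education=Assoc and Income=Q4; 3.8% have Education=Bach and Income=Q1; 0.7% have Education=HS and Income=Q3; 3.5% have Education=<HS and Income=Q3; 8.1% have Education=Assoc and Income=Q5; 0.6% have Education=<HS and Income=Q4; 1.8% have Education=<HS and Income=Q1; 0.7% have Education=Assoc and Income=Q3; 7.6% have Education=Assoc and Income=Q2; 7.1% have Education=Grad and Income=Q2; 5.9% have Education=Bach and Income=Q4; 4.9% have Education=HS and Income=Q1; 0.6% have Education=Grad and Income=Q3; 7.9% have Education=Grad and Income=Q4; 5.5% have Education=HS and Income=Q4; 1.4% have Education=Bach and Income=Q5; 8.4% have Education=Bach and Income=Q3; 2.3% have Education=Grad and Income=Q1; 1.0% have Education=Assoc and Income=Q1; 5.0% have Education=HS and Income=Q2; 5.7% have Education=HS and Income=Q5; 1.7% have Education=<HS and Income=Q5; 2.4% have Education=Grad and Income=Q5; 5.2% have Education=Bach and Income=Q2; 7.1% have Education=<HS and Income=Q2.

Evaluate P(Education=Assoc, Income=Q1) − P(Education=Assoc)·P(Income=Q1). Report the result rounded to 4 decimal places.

-0.0155

P(Education=Assoc) = 0.010 + 0.076 + 0.007 + 0.011 + 0.081 = 0.185.
P(Income=Q1) = 0.018 + 0.049 + 0.010 + 0.038 + 0.023 = 0.138.
P(Education=Assoc, Income=Q1) − P(Education=Assoc)P(Income=Q1) = 0.010 − 0.185×0.138 = -0.0155.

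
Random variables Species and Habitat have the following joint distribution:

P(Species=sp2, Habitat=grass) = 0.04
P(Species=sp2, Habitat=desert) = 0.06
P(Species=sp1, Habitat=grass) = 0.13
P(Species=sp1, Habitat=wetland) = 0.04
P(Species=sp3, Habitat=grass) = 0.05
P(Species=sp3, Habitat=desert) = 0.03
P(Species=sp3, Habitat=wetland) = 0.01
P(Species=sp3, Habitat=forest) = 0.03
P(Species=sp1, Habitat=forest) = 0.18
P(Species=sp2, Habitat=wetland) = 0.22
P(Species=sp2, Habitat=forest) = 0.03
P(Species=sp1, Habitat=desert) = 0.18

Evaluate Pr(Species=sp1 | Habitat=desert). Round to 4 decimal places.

P(Habitat=desert) = 0.18 + 0.06 + 0.03 = 0.27.
P(Species=sp1 | Habitat=desert) = 0.18/0.27 = 0.6667.

0.6667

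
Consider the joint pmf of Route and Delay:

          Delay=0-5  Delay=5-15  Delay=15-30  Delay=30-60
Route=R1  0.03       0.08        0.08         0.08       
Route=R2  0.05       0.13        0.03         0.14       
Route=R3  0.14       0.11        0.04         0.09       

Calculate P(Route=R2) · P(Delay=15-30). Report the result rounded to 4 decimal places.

P(Route=R2) = 0.05 + 0.13 + 0.03 + 0.14 = 0.35.
P(Delay=15-30) = 0.08 + 0.03 + 0.04 = 0.15.
Product: 0.35 × 0.15 = 0.0525.

0.0525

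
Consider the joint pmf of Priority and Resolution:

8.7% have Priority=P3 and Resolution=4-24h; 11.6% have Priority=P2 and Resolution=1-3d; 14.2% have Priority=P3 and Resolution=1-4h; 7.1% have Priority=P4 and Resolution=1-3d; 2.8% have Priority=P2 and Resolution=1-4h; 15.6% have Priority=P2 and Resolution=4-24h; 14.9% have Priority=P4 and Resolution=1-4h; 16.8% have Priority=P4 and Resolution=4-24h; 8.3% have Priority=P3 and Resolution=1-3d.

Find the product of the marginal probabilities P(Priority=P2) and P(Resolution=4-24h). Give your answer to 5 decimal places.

0.12330

P(Priority=P2) = 0.028 + 0.156 + 0.116 = 0.300.
P(Resolution=4-24h) = 0.156 + 0.087 + 0.168 = 0.411.
Product: 0.300 × 0.411 = 0.12330.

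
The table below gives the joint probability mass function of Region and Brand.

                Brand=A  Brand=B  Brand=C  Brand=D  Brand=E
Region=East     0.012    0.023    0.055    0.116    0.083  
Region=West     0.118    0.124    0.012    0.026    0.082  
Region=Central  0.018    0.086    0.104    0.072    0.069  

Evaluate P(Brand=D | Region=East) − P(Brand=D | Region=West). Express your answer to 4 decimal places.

0.3296

P(Region=East) = 0.012 + 0.023 + 0.055 + 0.116 + 0.083 = 0.289; P(Brand=D | Region=East) = 0.116/0.289 = 0.40138.
P(Region=West) = 0.118 + 0.124 + 0.012 + 0.026 + 0.082 = 0.362; P(Brand=D | Region=West) = 0.026/0.362 = 0.07182.
Difference = 0.3296.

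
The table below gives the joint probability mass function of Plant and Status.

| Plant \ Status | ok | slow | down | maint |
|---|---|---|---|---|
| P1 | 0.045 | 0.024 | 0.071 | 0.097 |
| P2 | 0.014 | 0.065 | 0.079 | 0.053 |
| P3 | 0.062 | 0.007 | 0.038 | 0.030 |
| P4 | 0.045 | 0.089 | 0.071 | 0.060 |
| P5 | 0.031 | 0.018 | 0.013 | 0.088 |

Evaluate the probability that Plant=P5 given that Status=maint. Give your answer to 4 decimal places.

P(Status=maint) = 0.097 + 0.053 + 0.030 + 0.060 + 0.088 = 0.328.
P(Plant=P5 | Status=maint) = 0.088/0.328 = 0.2683.

0.2683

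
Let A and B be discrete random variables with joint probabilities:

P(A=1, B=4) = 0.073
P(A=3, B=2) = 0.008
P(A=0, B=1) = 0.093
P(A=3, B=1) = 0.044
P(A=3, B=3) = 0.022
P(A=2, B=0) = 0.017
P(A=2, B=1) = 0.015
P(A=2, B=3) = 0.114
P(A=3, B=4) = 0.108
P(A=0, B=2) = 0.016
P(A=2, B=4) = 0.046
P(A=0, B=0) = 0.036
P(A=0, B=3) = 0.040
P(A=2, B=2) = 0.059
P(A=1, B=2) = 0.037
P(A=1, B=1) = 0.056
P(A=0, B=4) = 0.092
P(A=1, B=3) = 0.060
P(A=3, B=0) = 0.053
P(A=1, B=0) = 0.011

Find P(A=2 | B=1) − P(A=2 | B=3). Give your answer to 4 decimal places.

P(B=1) = 0.093 + 0.056 + 0.015 + 0.044 = 0.208; P(A=2 | B=1) = 0.015/0.208 = 0.07212.
P(B=3) = 0.040 + 0.060 + 0.114 + 0.022 = 0.236; P(A=2 | B=3) = 0.114/0.236 = 0.48305.
Difference = -0.4109.

-0.4109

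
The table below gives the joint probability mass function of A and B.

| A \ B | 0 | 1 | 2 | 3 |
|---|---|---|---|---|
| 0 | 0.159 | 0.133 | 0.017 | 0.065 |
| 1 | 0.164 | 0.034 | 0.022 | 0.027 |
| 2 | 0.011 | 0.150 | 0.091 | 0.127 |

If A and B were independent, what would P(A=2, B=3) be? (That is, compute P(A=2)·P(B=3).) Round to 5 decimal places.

0.08300

P(A=2) = 0.011 + 0.150 + 0.091 + 0.127 = 0.379.
P(B=3) = 0.065 + 0.027 + 0.127 = 0.219.
Product: 0.379 × 0.219 = 0.08300.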